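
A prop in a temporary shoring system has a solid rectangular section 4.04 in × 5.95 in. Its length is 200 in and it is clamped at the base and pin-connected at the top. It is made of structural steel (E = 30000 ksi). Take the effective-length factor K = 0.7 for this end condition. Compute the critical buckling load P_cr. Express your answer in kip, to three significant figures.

Buckling occurs about the weak axis: I_min = h·b³/12 with b = 4.04 in (the shorter side).
I_min = 5.95×4.04³/12 = 32.69 in⁴
Effective length L_e = K·L = 0.7 × 200 = 140.0 in
P_cr = π²EI / L_e² = π² × 30000×10³ × 32.69 / 140.0² = 4.939×10^5 lb

P_cr ≈ 494 kip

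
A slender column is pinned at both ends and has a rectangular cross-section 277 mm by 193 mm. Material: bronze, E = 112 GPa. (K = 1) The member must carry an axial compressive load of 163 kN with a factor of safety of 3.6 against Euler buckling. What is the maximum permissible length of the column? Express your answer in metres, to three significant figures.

L_max ≈ 17.7 m

Buckling occurs about the weak axis: I_min = h·b³/12 with b = 193 mm (the shorter side).
I_min = 277×193³/12 = 1.659×10^8 mm⁴
I = 1.659×10^-4 m⁴
Required critical load P_cr = n·P = 3.6 × 163 = 586.8 kN = 5.868×10^5 N
From P_cr = π²EI/(K·L)²:  L = (1/K)·√(π²EI/P_cr) = (1/1)·√(π²×1.12×10^11×1.659×10^-4/5.868×10^5)
L = 17.7 m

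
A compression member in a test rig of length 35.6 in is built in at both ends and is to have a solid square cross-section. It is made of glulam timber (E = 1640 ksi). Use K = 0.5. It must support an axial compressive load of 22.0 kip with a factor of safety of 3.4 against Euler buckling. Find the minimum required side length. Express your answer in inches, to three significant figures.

a ≈ 2.05 in

Required P_cr = n·P = 3.4 × 22.0 = 74.80 kip
L_e = K·L = 0.5 × 35.6 = 17.80 in
Required I = P_cr·L_e²/(π²E) = 7.480×10^4 × 17.80² / (π² × 1.64×10^6) = 1.464 in⁴
Solid square: I = a⁴/12  ⇒  a = (12I)^(1/4) = (12×1.464)^(1/4) = 2.05 in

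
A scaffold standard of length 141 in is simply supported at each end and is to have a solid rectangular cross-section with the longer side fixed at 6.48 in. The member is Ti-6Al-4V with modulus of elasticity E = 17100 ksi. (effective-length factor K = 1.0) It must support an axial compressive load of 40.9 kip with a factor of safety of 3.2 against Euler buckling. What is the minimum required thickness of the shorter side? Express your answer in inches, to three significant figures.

Required P_cr = n·P = 3.2 × 40.9 = 130.9 kip
L_e = K·L = 1 × 141 = 141.0 in
Required I = P_cr·L_e²/(π²E) = 1.309×10^5 × 141.0² / (π² × 1.71×10^7) = 15.42 in⁴
Rectangle, weak axis: I_min = h·b³/12 with h = 6.48 in fixed  ⇒  b = (12I/h)^(1/3) = 3.06 in

b ≈ 3.06 in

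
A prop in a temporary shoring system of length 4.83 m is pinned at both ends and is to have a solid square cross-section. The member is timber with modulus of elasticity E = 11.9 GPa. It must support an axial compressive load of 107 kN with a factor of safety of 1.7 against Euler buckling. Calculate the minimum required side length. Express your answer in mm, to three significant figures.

a ≈ 144 mm

Required P_cr = n·P = 1.7 × 107 = 181.9 kN
L_e = K·L = 1 × 4.83 = 4.830 m
Required I = P_cr·L_e²/(π²E) = 1.819×10^5 × 4.830² / (π² × 1.19×10^10) = 3.613×10^-5 m⁴
I_req = 3.613×10^7 mm⁴
Solid square: I = a⁴/12  ⇒  a = (12I)^(1/4) = (12×3.613×10^7)^(1/4) = 144 mm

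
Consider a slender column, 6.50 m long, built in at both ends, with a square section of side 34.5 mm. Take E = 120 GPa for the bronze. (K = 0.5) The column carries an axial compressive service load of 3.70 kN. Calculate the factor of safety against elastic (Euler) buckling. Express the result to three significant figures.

I = a⁴/12 = 34.5⁴/12 = 1.181×10^5 mm⁴
I = 1.181×10^5 mm⁴ = 1.181×10^-7 m⁴
Effective length L_e = K·L = 0.5 × 6.50 = 3.250 m
P_cr = π²EI / L_e² = π² × 120×10⁹ × 1.181×10^-7 / 3.250² = 1.324×10^4 N
Factor of safety n = P_cr / P = 13.238 / 3.70 = 3.58

n ≈ 3.58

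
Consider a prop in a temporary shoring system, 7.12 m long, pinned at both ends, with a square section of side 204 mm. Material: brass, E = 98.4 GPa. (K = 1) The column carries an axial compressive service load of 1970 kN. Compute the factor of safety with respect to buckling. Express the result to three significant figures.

I = a⁴/12 = 204⁴/12 = 1.443×10^8 mm⁴
I = 1.443×10^8 mm⁴ = 1.443×10^-4 m⁴
Effective length L_e = K·L = 1 × 7.12 = 7.120 m
P_cr = π²EI / L_e² = π² × 98.4×10⁹ × 1.443×10^-4 / 7.120² = 2.765×10^6 N
Factor of safety n = P_cr / P = 2764.9 / 1970 = 1.40

n ≈ 1.40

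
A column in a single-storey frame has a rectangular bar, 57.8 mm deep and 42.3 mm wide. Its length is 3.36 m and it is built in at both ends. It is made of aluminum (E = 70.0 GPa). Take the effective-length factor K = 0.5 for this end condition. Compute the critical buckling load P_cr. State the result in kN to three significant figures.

Buckling occurs about the weak axis: I_min = h·b³/12 with b = 42.3 mm (the shorter side).
I_min = 57.8×42.3³/12 = 3.646×10^5 mm⁴
I = 3.646×10^5 mm⁴ = 3.646×10^-7 m⁴
Effective length L_e = K·L = 0.5 × 3.36 = 1.680 m
P_cr = π²EI / L_e² = π² × 70.0×10⁹ × 3.646×10^-7 / 1.680² = 8.924×10^4 N

P_cr ≈ 89.2 kN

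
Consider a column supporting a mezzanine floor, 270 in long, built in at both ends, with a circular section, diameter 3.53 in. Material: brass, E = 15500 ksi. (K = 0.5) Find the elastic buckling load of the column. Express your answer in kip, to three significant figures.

P_cr ≈ 64.0 kip

I = πd⁴/64 = π×3.53⁴/64 = 7.622 in⁴
Effective length L_e = K·L = 0.5 × 270 = 135.0 in
P_cr = π²EI / L_e² = π² × 15500×10³ × 7.622 / 135.0² = 6.398×10^4 lb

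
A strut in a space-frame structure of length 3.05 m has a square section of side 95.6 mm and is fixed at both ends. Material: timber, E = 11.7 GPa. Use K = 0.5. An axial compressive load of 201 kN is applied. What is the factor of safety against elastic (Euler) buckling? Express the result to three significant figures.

n ≈ 1.72

I = a⁴/12 = 95.6⁴/12 = 6.961×10^6 mm⁴
I = 6.961×10^6 mm⁴ = 6.961×10^-6 m⁴
Effective length L_e = K·L = 0.5 × 3.05 = 1.525 m
P_cr = π²EI / L_e² = π² × 11.7×10⁹ × 6.961×10^-6 / 1.525² = 3.456×10^5 N
Factor of safety n = P_cr / P = 345.62 / 201 = 1.72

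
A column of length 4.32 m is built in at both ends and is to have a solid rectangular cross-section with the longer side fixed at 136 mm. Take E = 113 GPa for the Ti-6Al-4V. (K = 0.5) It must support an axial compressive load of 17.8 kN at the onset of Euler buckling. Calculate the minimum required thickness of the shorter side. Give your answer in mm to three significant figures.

L_e = K·L = 0.5 × 4.32 = 2.160 m
Required I = P_cr·L_e²/(π²E) = 1.780×10^4 × 2.160² / (π² × 1.13×10^11) = 7.446×10^-8 m⁴
I_req = 7.446×10^4 mm⁴
Rectangle, weak axis: I_min = h·b³/12 with h = 136 mm fixed  ⇒  b = (12I/h)^(1/3) = 18.7 mm

b ≈ 18.7 mm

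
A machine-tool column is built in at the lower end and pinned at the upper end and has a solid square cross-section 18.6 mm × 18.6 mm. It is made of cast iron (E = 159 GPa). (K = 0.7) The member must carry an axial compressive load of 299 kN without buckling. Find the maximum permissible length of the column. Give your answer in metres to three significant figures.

I = a⁴/12 = 18.6⁴/12 = 9.974×10^3 mm⁴
I = 9.974×10^-9 m⁴
At the buckling limit P_cr = P = 2.990×10^5 N
From P_cr = π²EI/(K·L)²:  L = (1/K)·√(π²EI/P_cr) = (1/0.7)·√(π²×1.59×10^11×9.974×10^-9/2.990×10^5)
L = 0.327 m

L_max ≈ 0.327 m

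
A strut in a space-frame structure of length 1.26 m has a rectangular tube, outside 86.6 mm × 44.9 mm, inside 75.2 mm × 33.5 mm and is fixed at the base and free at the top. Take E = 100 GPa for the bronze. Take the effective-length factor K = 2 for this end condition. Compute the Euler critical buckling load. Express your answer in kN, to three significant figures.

P_cr ≈ 64.9 kN

Weak-axis I_min = (h_o·b_o³ − h_i·b_i³)/12 with b_o = 44.9, b_i = 33.50 mm (shorter outer/inner sides).
I_min = (86.6×44.9³ − 75.20×33.50³)/12 = 4.176×10^5 mm⁴
I = 4.176×10^5 mm⁴ = 4.176×10^-7 m⁴
Effective length L_e = K·L = 2 × 1.26 = 2.520 m
P_cr = π²EI / L_e² = π² × 100×10⁹ × 4.176×10^-7 / 2.520² = 6.491×10^4 N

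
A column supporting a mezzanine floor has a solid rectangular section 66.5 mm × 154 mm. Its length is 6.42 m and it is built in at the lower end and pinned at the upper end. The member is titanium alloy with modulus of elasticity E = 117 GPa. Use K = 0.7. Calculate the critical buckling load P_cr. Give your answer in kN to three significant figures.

Buckling occurs about the weak axis: I_min = h·b³/12 with b = 66.5 mm (the shorter side).
I_min = 154×66.5³/12 = 3.774×10^6 mm⁴
I = 3.774×10^6 mm⁴ = 3.774×10^-6 m⁴
Effective length L_e = K·L = 0.7 × 6.42 = 4.494 m
P_cr = π²EI / L_e² = π² × 117×10⁹ × 3.774×10^-6 / 4.494² = 2.158×10^5 N

P_cr ≈ 216 kN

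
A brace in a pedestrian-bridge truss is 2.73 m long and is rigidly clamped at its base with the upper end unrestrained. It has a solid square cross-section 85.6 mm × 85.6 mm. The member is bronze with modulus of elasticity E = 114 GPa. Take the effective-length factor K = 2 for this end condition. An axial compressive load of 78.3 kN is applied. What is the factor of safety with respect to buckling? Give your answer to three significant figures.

I = a⁴/12 = 85.6⁴/12 = 4.474×10^6 mm⁴
I = 4.474×10^6 mm⁴ = 4.474×10^-6 m⁴
Effective length L_e = K·L = 2 × 2.73 = 5.460 m
P_cr = π²EI / L_e² = π² × 114×10⁹ × 4.474×10^-6 / 5.460² = 1.689×10^5 N
Factor of safety n = P_cr / P = 168.86 / 78.3 = 2.16

n ≈ 2.16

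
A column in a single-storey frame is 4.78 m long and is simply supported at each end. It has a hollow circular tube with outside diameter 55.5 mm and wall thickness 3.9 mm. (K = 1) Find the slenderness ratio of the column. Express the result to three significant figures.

λ ≈ 261

Inner diameter d_i = 55.5 − 2×3.9 = 47.70 mm
I = π(d_o⁴ − d_i⁴)/64 = π(55.5⁴ − 47.70⁴)/64 = 2.116×10^5 mm⁴
A = 632.2 mm²;  r_min = √(I/A) = √(2.116×10^5/632.2) = 18.30 mm
L_e = K·L = 1 × 4.78 m = 4.780 m = 4780.0 mm
λ = L_e / r_min = 4780.0 / 18.30 = 261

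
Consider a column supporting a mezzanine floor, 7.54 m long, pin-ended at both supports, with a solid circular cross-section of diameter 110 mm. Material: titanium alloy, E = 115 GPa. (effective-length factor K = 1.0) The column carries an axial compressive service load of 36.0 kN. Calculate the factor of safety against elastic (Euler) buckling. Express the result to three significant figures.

I = πd⁴/64 = π×110⁴/64 = 7.187×10^6 mm⁴
I = 7.187×10^6 mm⁴ = 7.187×10^-6 m⁴
Effective length L_e = K·L = 1 × 7.54 = 7.540 m
P_cr = π²EI / L_e² = π² × 115×10⁹ × 7.187×10^-6 / 7.540² = 1.435×10^5 N
Factor of safety n = P_cr / P = 143.48 / 36.0 = 3.99

n ≈ 3.99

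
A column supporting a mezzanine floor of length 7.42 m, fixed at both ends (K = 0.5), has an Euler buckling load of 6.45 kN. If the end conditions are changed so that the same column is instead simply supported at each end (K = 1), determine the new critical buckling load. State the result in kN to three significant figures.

P_cr ∝ 1/K², so P_cr,new = P_cr,old × (K_old/K_new)² = 6.45 × (0.5/1)²
= 6.45 × 0.2500 = 1.61 kN

P_cr ≈ 1.61 kN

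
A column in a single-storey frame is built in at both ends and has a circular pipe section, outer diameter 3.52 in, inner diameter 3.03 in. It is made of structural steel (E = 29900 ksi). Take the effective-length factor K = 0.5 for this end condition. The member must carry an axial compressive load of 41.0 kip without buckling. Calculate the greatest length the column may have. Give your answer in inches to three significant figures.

d_o = 3.52 in, d_i = 3.03 in
I = π(d_o⁴ − d_i⁴)/64 = π(3.52⁴ − 3.030⁴)/64 = 3.398 in⁴
At the buckling limit P_cr = P = 4.100×10^4 lb
From P_cr = π²EI/(K·L)²:  L = (1/K)·√(π²EI/P_cr) = (1/0.5)·√(π²×2.99×10^7×3.398/4.100×10^4)
L = 313 in

L_max ≈ 313 in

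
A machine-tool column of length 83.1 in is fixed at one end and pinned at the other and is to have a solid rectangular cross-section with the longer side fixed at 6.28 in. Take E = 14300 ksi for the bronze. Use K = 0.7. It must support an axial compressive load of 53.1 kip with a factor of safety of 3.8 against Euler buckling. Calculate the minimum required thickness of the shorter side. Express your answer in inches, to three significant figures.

Required P_cr = n·P = 3.8 × 53.1 = 201.8 kip
L_e = K·L = 0.7 × 83.1 = 58.17 in
Required I = P_cr·L_e²/(π²E) = 2.018×10^5 × 58.17² / (π² × 1.43×10^7) = 4.838 in⁴
Rectangle, weak axis: I_min = h·b³/12 with h = 6.28 in fixed  ⇒  b = (12I/h)^(1/3) = 2.10 in

b ≈ 2.10 in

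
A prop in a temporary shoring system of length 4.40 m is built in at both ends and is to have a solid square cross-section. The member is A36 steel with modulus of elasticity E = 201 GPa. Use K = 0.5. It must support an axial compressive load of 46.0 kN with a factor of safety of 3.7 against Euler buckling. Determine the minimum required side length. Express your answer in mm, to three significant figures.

Required P_cr = n·P = 3.7 × 46.0 = 170.2 kN
L_e = K·L = 0.5 × 4.40 = 2.200 m
Required I = P_cr·L_e²/(π²E) = 1.702×10^5 × 2.200² / (π² × 2.01×10^11) = 4.152×10^-7 m⁴
I_req = 4.152×10^5 mm⁴
Solid square: I = a⁴/12  ⇒  a = (12I)^(1/4) = (12×4.152×10^5)^(1/4) = 47.2 mm

a ≈ 47.2 mm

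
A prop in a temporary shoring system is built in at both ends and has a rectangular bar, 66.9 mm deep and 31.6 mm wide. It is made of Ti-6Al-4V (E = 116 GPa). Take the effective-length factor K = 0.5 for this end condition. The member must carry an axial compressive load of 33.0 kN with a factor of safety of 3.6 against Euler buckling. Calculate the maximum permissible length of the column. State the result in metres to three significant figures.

L_max ≈ 2.60 m

Buckling occurs about the weak axis: I_min = h·b³/12 with b = 31.6 mm (the shorter side).
I_min = 66.9×31.6³/12 = 1.759×10^5 mm⁴
I = 1.759×10^-7 m⁴
Required critical load P_cr = n·P = 3.6 × 33.0 = 118.8 kN = 1.188×10^5 N
From P_cr = π²EI/(K·L)²:  L = (1/K)·√(π²EI/P_cr) = (1/0.5)·√(π²×1.16×10^11×1.759×10^-7/1.188×10^5)
L = 2.60 m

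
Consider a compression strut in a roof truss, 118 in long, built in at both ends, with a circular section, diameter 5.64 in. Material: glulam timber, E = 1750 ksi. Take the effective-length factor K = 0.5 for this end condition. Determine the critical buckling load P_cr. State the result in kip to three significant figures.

I = πd⁴/64 = π×5.64⁴/64 = 49.67 in⁴
Effective length L_e = K·L = 0.5 × 118 = 59.00 in
P_cr = π²EI / L_e² = π² × 1750×10³ × 49.67 / 59.00² = 2.464×10^5 lb

P_cr ≈ 246 kip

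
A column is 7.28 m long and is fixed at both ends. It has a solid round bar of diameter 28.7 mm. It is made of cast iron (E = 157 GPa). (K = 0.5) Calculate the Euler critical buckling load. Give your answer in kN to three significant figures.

P_cr ≈ 3.89 kN

I = πd⁴/64 = π×28.7⁴/64 = 3.330×10^4 mm⁴
I = 3.330×10^4 mm⁴ = 3.330×10^-8 m⁴
Effective length L_e = K·L = 0.5 × 7.28 = 3.640 m
P_cr = π²EI / L_e² = π² × 157×10⁹ × 3.330×10^-8 / 3.640² = 3.895×10^3 N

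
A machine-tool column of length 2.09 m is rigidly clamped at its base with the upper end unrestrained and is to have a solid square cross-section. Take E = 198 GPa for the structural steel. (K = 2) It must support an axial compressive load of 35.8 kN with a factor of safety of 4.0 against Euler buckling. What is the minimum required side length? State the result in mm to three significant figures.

Required P_cr = n·P = 4.0 × 35.8 = 143.2 kN
L_e = K·L = 2 × 2.09 = 4.180 m
Required I = P_cr·L_e²/(π²E) = 1.432×10^5 × 4.180² / (π² × 1.98×10^11) = 1.280×10^-6 m⁴
I_req = 1.280×10^6 mm⁴
Solid square: I = a⁴/12  ⇒  a = (12I)^(1/4) = (12×1.280×10^6)^(1/4) = 62.6 mm

a ≈ 62.6 mm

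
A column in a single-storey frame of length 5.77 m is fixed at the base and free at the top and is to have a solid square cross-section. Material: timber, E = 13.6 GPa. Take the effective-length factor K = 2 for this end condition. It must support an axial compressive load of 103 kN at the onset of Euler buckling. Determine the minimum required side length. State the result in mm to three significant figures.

L_e = K·L = 2 × 5.77 = 11.54 m
Required I = P_cr·L_e²/(π²E) = 1.030×10^5 × 11.54² / (π² × 1.36×10^10) = 1.022×10^-4 m⁴
I_req = 1.022×10^8 mm⁴
Solid square: I = a⁴/12  ⇒  a = (12I)^(1/4) = (12×1.022×10^8)^(1/4) = 187 mm

a ≈ 187 mm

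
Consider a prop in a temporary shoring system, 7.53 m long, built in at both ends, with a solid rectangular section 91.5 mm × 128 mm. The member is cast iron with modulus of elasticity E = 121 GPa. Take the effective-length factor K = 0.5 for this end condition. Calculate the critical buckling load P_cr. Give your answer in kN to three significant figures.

P_cr ≈ 688 kN

Buckling occurs about the weak axis: I_min = h·b³/12 with b = 91.5 mm (the shorter side).
I_min = 128×91.5³/12 = 8.171×10^6 mm⁴
I = 8.171×10^6 mm⁴ = 8.171×10^-6 m⁴
Effective length L_e = K·L = 0.5 × 7.53 = 3.765 m
P_cr = π²EI / L_e² = π² × 121×10⁹ × 8.171×10^-6 / 3.765² = 6.884×10^5 N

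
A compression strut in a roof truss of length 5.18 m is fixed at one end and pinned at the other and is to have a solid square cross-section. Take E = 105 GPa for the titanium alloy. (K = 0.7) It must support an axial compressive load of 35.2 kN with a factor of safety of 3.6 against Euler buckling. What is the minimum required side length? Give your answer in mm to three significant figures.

Required P_cr = n·P = 3.6 × 35.2 = 126.7 kN
L_e = K·L = 0.7 × 5.18 = 3.626 m
Required I = P_cr·L_e²/(π²E) = 1.267×10^5 × 3.626² / (π² × 1.05×10^11) = 1.608×10^-6 m⁴
I_req = 1.608×10^6 mm⁴
Solid square: I = a⁴/12  ⇒  a = (12I)^(1/4) = (12×1.608×10^6)^(1/4) = 66.3 mm

a ≈ 66.3 mm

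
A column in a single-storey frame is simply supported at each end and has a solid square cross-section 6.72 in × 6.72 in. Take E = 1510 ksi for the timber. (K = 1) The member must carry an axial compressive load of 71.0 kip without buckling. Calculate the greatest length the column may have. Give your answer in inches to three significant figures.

L_max ≈ 189 in

I = a⁴/12 = 6.72⁴/12 = 169.9 in⁴
At the buckling limit P_cr = P = 7.100×10^4 lb
From P_cr = π²EI/(K·L)²:  L = (1/K)·√(π²EI/P_cr) = (1/1)·√(π²×1.51×10^6×169.9/7.100×10^4)
L = 189 in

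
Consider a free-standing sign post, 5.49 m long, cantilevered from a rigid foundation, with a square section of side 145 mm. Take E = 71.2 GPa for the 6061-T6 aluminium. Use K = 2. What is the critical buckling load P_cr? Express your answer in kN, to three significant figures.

P_cr ≈ 215 kN

I = a⁴/12 = 145⁴/12 = 3.684×10^7 mm⁴
I = 3.684×10^7 mm⁴ = 3.684×10^-5 m⁴
Effective length L_e = K·L = 2 × 5.49 = 10.98 m
P_cr = π²EI / L_e² = π² × 71.2×10⁹ × 3.684×10^-5 / 10.98² = 2.147×10^5 N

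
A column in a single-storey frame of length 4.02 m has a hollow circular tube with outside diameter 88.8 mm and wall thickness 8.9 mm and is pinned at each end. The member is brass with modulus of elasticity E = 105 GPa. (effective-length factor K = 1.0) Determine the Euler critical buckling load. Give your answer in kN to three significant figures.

P_cr ≈ 116 kN

Inner diameter d_i = 88.8 − 2×8.9 = 71.00 mm
I = π(d_o⁴ − d_i⁴)/64 = π(88.8⁴ − 71.00⁴)/64 = 1.805×10^6 mm⁴
I = 1.805×10^6 mm⁴ = 1.805×10^-6 m⁴
Effective length L_e = K·L = 1 × 4.02 = 4.020 m
P_cr = π²EI / L_e² = π² × 105×10⁹ × 1.805×10^-6 / 4.020² = 1.157×10^5 N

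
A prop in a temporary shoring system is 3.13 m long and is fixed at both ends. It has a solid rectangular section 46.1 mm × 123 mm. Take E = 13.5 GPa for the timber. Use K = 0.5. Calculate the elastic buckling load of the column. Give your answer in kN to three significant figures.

Buckling occurs about the weak axis: I_min = h·b³/12 with b = 46.1 mm (the shorter side).
I_min = 123×46.1³/12 = 1.004×10^6 mm⁴
I = 1.004×10^6 mm⁴ = 1.004×10^-6 m⁴
Effective length L_e = K·L = 0.5 × 3.13 = 1.565 m
P_cr = π²EI / L_e² = π² × 13.5×10⁹ × 1.004×10^-6 / 1.565² = 5.463×10^4 N

P_cr ≈ 54.6 kN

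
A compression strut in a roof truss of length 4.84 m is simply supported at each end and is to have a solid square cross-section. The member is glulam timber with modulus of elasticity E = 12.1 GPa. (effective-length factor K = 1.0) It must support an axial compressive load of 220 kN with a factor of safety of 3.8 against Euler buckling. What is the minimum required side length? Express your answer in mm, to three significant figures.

Required P_cr = n·P = 3.8 × 220 = 836.0 kN
L_e = K·L = 1 × 4.84 = 4.840 m
Required I = P_cr·L_e²/(π²E) = 8.360×10^5 × 4.840² / (π² × 1.21×10^10) = 1.640×10^-4 m⁴
I_req = 1.640×10^8 mm⁴
Solid square: I = a⁴/12  ⇒  a = (12I)^(1/4) = (12×1.640×10^8)^(1/4) = 211 mm

a ≈ 211 mm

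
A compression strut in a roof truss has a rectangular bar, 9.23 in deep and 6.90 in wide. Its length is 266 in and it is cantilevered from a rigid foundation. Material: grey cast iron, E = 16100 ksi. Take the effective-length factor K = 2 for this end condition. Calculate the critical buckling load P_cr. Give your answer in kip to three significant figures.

P_cr ≈ 142 kip

Buckling occurs about the weak axis: I_min = h·b³/12 with b = 6.90 in (the shorter side).
I_min = 9.23×6.90³/12 = 252.7 in⁴
Effective length L_e = K·L = 2 × 266 = 532.0 in
P_cr = π²EI / L_e² = π² × 16100×10³ × 252.7 / 532.0² = 1.419×10^5 lb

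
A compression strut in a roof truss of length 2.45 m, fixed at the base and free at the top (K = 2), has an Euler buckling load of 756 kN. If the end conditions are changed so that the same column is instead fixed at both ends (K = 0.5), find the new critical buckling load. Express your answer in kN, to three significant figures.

P_cr ≈ 12100 kN

P_cr ∝ 1/K², so P_cr,new = P_cr,old × (K_old/K_new)² = 756 × (2/0.5)²
= 756 × 16.00 = 12100 kN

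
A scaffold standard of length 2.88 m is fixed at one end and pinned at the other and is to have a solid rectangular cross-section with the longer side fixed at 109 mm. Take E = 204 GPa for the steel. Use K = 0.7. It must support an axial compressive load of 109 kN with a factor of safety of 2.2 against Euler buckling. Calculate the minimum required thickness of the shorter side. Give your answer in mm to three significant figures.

Required P_cr = n·P = 2.2 × 109 = 239.8 kN
L_e = K·L = 0.7 × 2.88 = 2.016 m
Required I = P_cr·L_e²/(π²E) = 2.398×10^5 × 2.016² / (π² × 2.04×10^11) = 4.841×10^-7 m⁴
I_req = 4.841×10^5 mm⁴
Rectangle, weak axis: I_min = h·b³/12 with h = 109 mm fixed  ⇒  b = (12I/h)^(1/3) = 37.6 mm

b ≈ 37.6 mm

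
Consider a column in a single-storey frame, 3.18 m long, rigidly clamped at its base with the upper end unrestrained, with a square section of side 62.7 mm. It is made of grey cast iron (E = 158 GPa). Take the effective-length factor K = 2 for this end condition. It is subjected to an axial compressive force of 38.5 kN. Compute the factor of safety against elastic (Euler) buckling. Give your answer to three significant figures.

I = a⁴/12 = 62.7⁴/12 = 1.288×10^6 mm⁴
I = 1.288×10^6 mm⁴ = 1.288×10^-6 m⁴
Effective length L_e = K·L = 2 × 3.18 = 6.360 m
P_cr = π²EI / L_e² = π² × 158×10⁹ × 1.288×10^-6 / 6.360² = 4.965×10^4 N
Factor of safety n = P_cr / P = 49.651 / 38.5 = 1.29

n ≈ 1.29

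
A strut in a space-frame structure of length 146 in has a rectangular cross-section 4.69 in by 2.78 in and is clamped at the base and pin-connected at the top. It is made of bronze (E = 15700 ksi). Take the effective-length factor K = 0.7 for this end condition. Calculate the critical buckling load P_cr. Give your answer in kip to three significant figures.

Buckling occurs about the weak axis: I_min = h·b³/12 with b = 2.78 in (the shorter side).
I_min = 4.69×2.78³/12 = 8.397 in⁴
Effective length L_e = K·L = 0.7 × 146 = 102.2 in
P_cr = π²EI / L_e² = π² × 15700×10³ × 8.397 / 102.2² = 1.246×10^5 lb

P_cr ≈ 125 kip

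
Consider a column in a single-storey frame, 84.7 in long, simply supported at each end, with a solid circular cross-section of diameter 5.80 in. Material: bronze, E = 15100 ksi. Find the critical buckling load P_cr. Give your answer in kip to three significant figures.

P_cr ≈ 1150 kip

I = πd⁴/64 = π×5.80⁴/64 = 55.55 in⁴
Effective length L_e = K·L = 1 × 84.7 = 84.70 in
P_cr = π²EI / L_e² = π² × 15100×10³ × 55.55 / 84.70² = 1.154×10^6 lb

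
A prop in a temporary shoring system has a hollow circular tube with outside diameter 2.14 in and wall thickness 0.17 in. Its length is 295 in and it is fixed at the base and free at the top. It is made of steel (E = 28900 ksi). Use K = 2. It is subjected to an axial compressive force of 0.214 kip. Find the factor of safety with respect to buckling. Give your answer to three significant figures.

Inner diameter d_i = 2.14 − 2×0.17 = 1.800 in
I = π(d_o⁴ − d_i⁴)/64 = π(2.14⁴ − 1.800⁴)/64 = 0.5142 in⁴
Effective length L_e = K·L = 2 × 295 = 590.0 in
P_cr = π²EI / L_e² = π² × 28900×10³ × 0.5142 / 590.0² = 421.3 lb
Factor of safety n = P_cr / P = 0.42133 / 0.214 = 1.97

n ≈ 1.97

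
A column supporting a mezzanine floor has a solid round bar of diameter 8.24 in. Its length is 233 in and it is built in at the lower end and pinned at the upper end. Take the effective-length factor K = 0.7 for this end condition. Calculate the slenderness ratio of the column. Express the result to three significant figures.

For a solid circle r = d/4 = 8.24/4 = 2.060 in
L_e = K·L = 0.7 × 233 = 163.1 in
λ = L_e / r_min = 163.10 / 2.060 = 79.2

λ ≈ 79.2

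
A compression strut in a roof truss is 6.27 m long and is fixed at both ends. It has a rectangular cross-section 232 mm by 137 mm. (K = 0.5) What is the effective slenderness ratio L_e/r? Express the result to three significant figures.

λ ≈ 79.3

For a rectangle r_min = b/√12 = 137/√12 = 39.55 mm
L_e = K·L = 0.5 × 6.27 m = 3.135 m = 3135.0 mm
λ = L_e / r_min = 3135.0 / 39.55 = 79.3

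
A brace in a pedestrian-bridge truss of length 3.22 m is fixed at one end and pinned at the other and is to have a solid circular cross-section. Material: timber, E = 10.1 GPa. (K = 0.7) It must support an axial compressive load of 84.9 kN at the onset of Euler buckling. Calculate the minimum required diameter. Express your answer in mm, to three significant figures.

L_e = K·L = 0.7 × 3.22 = 2.254 m
Required I = P_cr·L_e²/(π²E) = 8.490×10^4 × 2.254² / (π² × 1.01×10^10) = 4.327×10^-6 m⁴
I_req = 4.327×10^6 mm⁴
Solid circle: I = πd⁴/64  ⇒  d = (64I/π)^(1/4) = (64×4.327×10^6/π)^(1/4) = 96.9 mm

d ≈ 96.9 mm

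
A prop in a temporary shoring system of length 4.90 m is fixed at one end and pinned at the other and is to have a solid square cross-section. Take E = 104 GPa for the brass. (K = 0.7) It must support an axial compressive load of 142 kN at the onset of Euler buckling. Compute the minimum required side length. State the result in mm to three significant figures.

a ≈ 66.5 mm

L_e = K·L = 0.7 × 4.90 = 3.430 m
Required I = P_cr·L_e²/(π²E) = 1.420×10^5 × 3.430² / (π² × 1.04×10^11) = 1.628×10^-6 m⁴
I_req = 1.628×10^6 mm⁴
Solid square: I = a⁴/12  ⇒  a = (12I)^(1/4) = (12×1.628×10^6)^(1/4) = 66.5 mm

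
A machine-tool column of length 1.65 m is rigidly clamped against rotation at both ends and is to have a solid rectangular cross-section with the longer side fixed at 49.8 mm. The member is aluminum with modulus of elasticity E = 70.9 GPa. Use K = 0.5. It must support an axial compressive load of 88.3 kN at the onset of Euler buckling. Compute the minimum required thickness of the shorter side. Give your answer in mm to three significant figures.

b ≈ 27.5 mm

L_e = K·L = 0.5 × 1.65 = 0.8250 m
Required I = P_cr·L_e²/(π²E) = 8.830×10^4 × 0.8250² / (π² × 7.09×10^10) = 8.589×10^-8 m⁴
I_req = 8.589×10^4 mm⁴
Rectangle, weak axis: I_min = h·b³/12 with h = 49.8 mm fixed  ⇒  b = (12I/h)^(1/3) = 27.5 mm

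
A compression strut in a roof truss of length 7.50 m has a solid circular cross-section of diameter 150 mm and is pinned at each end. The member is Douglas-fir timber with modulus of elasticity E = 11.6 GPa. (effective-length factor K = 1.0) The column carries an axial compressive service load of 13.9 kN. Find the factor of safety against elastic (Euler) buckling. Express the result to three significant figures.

n ≈ 3.64

I = πd⁴/64 = π×150⁴/64 = 2.485×10^7 mm⁴
I = 2.485×10^7 mm⁴ = 2.485×10^-5 m⁴
Effective length L_e = K·L = 1 × 7.50 = 7.500 m
P_cr = π²EI / L_e² = π² × 11.6×10⁹ × 2.485×10^-5 / 7.500² = 5.058×10^4 N
Factor of safety n = P_cr / P = 50.579 / 13.9 = 3.64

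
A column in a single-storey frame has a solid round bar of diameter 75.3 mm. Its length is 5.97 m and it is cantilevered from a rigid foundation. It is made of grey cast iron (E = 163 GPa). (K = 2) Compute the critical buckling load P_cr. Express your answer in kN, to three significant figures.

P_cr ≈ 17.8 kN

I = πd⁴/64 = π×75.3⁴/64 = 1.578×10^6 mm⁴
I = 1.578×10^6 mm⁴ = 1.578×10^-6 m⁴
Effective length L_e = K·L = 2 × 5.97 = 11.94 m
P_cr = π²EI / L_e² = π² × 163×10⁹ × 1.578×10^-6 / 11.94² = 1.781×10^4 N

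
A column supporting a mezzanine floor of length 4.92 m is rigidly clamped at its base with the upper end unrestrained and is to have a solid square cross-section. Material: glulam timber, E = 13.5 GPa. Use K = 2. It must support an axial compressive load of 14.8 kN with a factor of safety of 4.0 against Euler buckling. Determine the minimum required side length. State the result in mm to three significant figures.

a ≈ 151 mm

Required P_cr = n·P = 4.0 × 14.8 = 59.20 kN
L_e = K·L = 2 × 4.92 = 9.840 m
Required I = P_cr·L_e²/(π²E) = 5.920×10^4 × 9.840² / (π² × 1.35×10^10) = 4.302×10^-5 m⁴
I_req = 4.302×10^7 mm⁴
Solid square: I = a⁴/12  ⇒  a = (12I)^(1/4) = (12×4.302×10^7)^(1/4) = 151 mm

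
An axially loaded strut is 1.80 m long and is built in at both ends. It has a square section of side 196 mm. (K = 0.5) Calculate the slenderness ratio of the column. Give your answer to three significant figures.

λ ≈ 15.9

For a square r = a/√12 = 196/√12 = 56.58 mm
L_e = K·L = 0.5 × 1.80 m = 0.9000 m = 900.00 mm
λ = L_e / r_min = 900.00 / 56.58 = 15.9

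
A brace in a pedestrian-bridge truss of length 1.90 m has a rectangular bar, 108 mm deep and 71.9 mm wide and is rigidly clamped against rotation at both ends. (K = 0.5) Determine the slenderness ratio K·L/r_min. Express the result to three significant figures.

λ ≈ 45.8

Buckling occurs about the weak axis: I_min = h·b³/12 with b = 71.9 mm (the shorter side).
I_min = 108×71.9³/12 = 3.345×10^6 mm⁴
A = 7.765×10^3 mm²;  r_min = √(I/A) = √(3.345×10^6/7.765×10^3) = 20.76 mm
L_e = K·L = 0.5 × 1.90 m = 0.9500 m = 950.00 mm
λ = L_e / r_min = 950.00 / 20.76 = 45.8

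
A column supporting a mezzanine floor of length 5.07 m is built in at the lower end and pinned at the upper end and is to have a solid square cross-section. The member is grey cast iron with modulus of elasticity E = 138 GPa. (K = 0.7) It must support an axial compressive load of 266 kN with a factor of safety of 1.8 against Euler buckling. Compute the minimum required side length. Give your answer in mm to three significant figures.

a ≈ 85.4 mm

Required P_cr = n·P = 1.8 × 266 = 478.8 kN
L_e = K·L = 0.7 × 5.07 = 3.549 m
Required I = P_cr·L_e²/(π²E) = 4.788×10^5 × 3.549² / (π² × 1.38×10^11) = 4.428×10^-6 m⁴
I_req = 4.428×10^6 mm⁴
Solid square: I = a⁴/12  ⇒  a = (12I)^(1/4) = (12×4.428×10^6)^(1/4) = 85.4 mm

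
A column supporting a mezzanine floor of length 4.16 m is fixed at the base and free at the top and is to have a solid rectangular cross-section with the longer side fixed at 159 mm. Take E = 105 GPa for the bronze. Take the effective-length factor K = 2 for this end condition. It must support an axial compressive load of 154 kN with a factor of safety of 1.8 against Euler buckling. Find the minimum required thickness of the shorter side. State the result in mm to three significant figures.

b ≈ 112 mm

Required P_cr = n·P = 1.8 × 154 = 277.2 kN
L_e = K·L = 2 × 4.16 = 8.320 m
Required I = P_cr·L_e²/(π²E) = 2.772×10^5 × 8.320² / (π² × 1.05×10^11) = 1.852×10^-5 m⁴
I_req = 1.852×10^7 mm⁴
Rectangle, weak axis: I_min = h·b³/12 with h = 159 mm fixed  ⇒  b = (12I/h)^(1/3) = 112 mm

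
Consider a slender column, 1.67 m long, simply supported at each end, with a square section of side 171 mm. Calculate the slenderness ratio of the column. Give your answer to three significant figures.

λ ≈ 33.8

I = a⁴/12 = 171⁴/12 = 7.125×10^7 mm⁴
A = 2.924×10^4 mm²;  r_min = √(I/A) = √(7.125×10^7/2.924×10^4) = 49.36 mm
L_e = K·L = 1 × 1.67 m = 1.670 m = 1670.0 mm
λ = L_e / r_min = 1670.0 / 49.36 = 33.8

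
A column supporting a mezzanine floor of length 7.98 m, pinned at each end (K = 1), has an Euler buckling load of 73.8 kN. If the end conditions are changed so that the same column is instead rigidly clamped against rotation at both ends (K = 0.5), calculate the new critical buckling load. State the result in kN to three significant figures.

P_cr ≈ 295 kN

P_cr ∝ 1/K², so P_cr,new = P_cr,old × (K_old/K_new)² = 73.8 × (1/0.5)²
= 73.8 × 4.000 = 295 kN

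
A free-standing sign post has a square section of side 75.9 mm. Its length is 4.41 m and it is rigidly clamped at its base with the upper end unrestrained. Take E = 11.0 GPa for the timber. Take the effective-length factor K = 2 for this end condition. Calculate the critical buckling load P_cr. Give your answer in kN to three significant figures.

I = a⁴/12 = 75.9⁴/12 = 2.766×10^6 mm⁴
I = 2.766×10^6 mm⁴ = 2.766×10^-6 m⁴
Effective length L_e = K·L = 2 × 4.41 = 8.820 m
P_cr = π²EI / L_e² = π² × 11.0×10⁹ × 2.766×10^-6 / 8.820² = 3.860×10^3 N

P_cr ≈ 3.86 kN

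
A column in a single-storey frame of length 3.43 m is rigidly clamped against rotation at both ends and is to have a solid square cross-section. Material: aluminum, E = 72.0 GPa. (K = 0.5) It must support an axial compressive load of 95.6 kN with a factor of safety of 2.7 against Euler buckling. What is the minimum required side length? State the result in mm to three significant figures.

Required P_cr = n·P = 2.7 × 95.6 = 258.1 kN
L_e = K·L = 0.5 × 3.43 = 1.715 m
Required I = P_cr·L_e²/(π²E) = 2.581×10^5 × 1.715² / (π² × 7.20×10^10) = 1.068×10^-6 m⁴
I_req = 1.068×10^6 mm⁴
Solid square: I = a⁴/12  ⇒  a = (12I)^(1/4) = (12×1.068×10^6)^(1/4) = 59.8 mm

a ≈ 59.8 mm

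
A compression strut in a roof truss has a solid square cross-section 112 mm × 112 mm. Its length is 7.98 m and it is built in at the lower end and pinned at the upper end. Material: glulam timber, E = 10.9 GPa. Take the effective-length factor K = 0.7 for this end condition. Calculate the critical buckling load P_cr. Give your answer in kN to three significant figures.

P_cr ≈ 45.2 kN

I = a⁴/12 = 112⁴/12 = 1.311×10^7 mm⁴
I = 1.311×10^7 mm⁴ = 1.311×10^-5 m⁴
Effective length L_e = K·L = 0.7 × 7.98 = 5.586 m
P_cr = π²EI / L_e² = π² × 10.9×10⁹ × 1.311×10^-5 / 5.586² = 4.521×10^4 N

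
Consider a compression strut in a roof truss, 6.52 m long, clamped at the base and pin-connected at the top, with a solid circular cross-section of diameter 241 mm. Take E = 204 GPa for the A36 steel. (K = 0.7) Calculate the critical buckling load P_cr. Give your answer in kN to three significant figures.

P_cr ≈ 16000 kN

I = πd⁴/64 = π×241⁴/64 = 1.656×10^8 mm⁴
I = 1.656×10^8 mm⁴ = 1.656×10^-4 m⁴
Effective length L_e = K·L = 0.7 × 6.52 = 4.564 m
P_cr = π²EI / L_e² = π² × 204×10⁹ × 1.656×10^-4 / 4.564² = 1.601×10^7 N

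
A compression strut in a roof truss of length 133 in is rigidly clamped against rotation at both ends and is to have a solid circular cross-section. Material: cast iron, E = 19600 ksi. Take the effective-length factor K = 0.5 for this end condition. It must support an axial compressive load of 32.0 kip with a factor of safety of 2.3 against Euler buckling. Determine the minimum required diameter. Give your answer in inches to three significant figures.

d ≈ 2.42 in

Required P_cr = n·P = 2.3 × 32.0 = 73.60 kip
L_e = K·L = 0.5 × 133 = 66.50 in
Required I = P_cr·L_e²/(π²E) = 7.360×10^4 × 66.50² / (π² × 1.96×10^7) = 1.683 in⁴
Solid circle: I = πd⁴/64  ⇒  d = (64I/π)^(1/4) = (64×1.683/π)^(1/4) = 2.42 in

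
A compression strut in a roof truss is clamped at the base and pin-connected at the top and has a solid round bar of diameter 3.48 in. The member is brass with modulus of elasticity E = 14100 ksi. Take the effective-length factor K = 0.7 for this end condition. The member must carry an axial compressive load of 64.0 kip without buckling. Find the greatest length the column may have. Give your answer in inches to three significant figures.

L_max ≈ 179 in

I = πd⁴/64 = π×3.48⁴/64 = 7.199 in⁴
At the buckling limit P_cr = P = 6.400×10^4 lb
From P_cr = π²EI/(K·L)²:  L = (1/K)·√(π²EI/P_cr) = (1/0.7)·√(π²×1.41×10^7×7.199/6.400×10^4)
L = 179 in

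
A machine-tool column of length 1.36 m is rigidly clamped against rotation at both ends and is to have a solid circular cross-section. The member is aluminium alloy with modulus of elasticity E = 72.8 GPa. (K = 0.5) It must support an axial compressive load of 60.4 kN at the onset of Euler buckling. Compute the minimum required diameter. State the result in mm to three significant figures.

d ≈ 29.8 mm

L_e = K·L = 0.5 × 1.36 = 0.6800 m
Required I = P_cr·L_e²/(π²E) = 6.040×10^4 × 0.6800² / (π² × 7.28×10^10) = 3.887×10^-8 m⁴
I_req = 3.887×10^4 mm⁴
Solid circle: I = πd⁴/64  ⇒  d = (64I/π)^(1/4) = (64×3.887×10^4/π)^(1/4) = 29.8 mm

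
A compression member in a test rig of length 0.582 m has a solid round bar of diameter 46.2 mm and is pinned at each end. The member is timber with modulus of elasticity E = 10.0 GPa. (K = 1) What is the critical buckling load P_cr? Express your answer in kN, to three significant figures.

I = πd⁴/64 = π×46.2⁴/64 = 2.236×10^5 mm⁴
I = 2.236×10^5 mm⁴ = 2.236×10^-7 m⁴
Effective length L_e = K·L = 1 × 0.582 = 0.5820 m
P_cr = π²EI / L_e² = π² × 10.0×10⁹ × 2.236×10^-7 / 0.5820² = 6.516×10^4 N

P_cr ≈ 65.2 kN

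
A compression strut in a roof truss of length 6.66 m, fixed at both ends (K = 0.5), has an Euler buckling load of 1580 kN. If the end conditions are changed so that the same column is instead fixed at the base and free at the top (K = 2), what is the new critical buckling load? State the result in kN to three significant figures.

P_cr ≈ 98.8 kN

P_cr ∝ 1/K², so P_cr,new = P_cr,old × (K_old/K_new)² = 1580 × (0.5/2)²
= 1580 × 0.06250 = 98.8 kN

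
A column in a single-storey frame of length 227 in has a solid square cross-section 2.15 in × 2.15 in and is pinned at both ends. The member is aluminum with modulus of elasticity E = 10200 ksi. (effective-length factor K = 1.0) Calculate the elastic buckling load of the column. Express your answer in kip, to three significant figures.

P_cr ≈ 3.48 kip

I = a⁴/12 = 2.15⁴/12 = 1.781 in⁴
Effective length L_e = K·L = 1 × 227 = 227.0 in
P_cr = π²EI / L_e² = π² × 10200×10³ × 1.781 / 227.0² = 3.479×10^3 lb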